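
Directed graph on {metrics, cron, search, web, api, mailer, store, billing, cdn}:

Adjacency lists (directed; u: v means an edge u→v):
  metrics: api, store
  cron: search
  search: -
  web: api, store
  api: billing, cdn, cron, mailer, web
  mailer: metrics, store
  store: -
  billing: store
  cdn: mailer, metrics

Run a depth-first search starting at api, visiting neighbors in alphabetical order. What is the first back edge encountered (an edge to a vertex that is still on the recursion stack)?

DFS from api (visiting neighbors in alphabetical order); mark gray on enter, black on exit:
api gray
  billing gray
    store gray
    store black
  billing black
  cdn gray
    mailer gray
      metrics gray
        metrics→api: api is gray → back edge
First back edge: metrics → api.

metrics→api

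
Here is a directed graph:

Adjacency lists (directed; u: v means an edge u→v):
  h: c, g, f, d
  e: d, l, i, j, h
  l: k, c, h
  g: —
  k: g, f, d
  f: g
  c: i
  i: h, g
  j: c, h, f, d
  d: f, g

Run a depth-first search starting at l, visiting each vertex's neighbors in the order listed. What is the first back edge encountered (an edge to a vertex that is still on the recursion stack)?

DFS from l (visiting each vertex's neighbors in the order listed); mark gray on enter, black on exit:
l gray
  k gray
    g gray
    g black
    f gray
      f→g: g black — skip
    f black
    d gray
      d→f: f black — skip
      d→g: g black — skip
    d black
  k black
  c gray
    i gray
      h gray
        h→c: c is gray → back edge
First back edge: h → c.

h→c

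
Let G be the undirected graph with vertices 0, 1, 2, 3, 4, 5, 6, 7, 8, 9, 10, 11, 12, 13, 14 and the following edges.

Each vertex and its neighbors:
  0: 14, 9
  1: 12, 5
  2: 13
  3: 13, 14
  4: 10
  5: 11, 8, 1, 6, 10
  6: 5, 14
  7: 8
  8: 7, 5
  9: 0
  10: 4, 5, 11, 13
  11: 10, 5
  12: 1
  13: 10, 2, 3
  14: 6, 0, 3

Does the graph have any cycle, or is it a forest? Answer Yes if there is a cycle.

DFS, tracking each vertex's parent; an edge to a visited non-parent vertex closes a cycle.
Start from 13:
visit 13 (parent –)
  visit 10 (parent 13)
    visit 4 (parent 10)
      4–10: parent, skip
    visit 5 (parent 10)
      visit 11 (parent 5)
        11–10: 10 visited and ≠ parent → cycle
Cycle: 10 – 5 – 11 – 10.

Yes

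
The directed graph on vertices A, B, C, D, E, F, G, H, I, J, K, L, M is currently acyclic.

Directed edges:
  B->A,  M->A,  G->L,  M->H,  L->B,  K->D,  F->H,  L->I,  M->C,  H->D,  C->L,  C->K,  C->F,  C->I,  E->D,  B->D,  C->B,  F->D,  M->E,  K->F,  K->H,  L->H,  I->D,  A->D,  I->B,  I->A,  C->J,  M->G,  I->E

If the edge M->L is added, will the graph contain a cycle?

Adding M→L creates a cycle iff L can already reach M.
Explore from L: no path reaches M. The graph stays acyclic.

No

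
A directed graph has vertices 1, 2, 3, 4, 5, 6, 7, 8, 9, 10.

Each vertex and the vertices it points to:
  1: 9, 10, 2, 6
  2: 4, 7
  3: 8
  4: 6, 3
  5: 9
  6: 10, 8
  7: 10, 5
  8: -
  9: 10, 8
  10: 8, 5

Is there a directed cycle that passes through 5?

5 is on a cycle iff 5 can reach itself via ≥1 edge.
5 → 9 → 10 → 5 — yes.

Yes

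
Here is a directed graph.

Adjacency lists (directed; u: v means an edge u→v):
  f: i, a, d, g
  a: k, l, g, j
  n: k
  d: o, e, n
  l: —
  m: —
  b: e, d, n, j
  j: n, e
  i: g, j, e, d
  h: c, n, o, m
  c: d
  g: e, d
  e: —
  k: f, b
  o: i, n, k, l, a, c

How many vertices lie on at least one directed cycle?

A vertex is on a directed cycle iff it belongs to a strongly connected component of size ≥ 2 (or has a self-loop).
The vertices on cycles are {a, b, c, d, f, g, i, j, k, n, o} — 11 in total.

11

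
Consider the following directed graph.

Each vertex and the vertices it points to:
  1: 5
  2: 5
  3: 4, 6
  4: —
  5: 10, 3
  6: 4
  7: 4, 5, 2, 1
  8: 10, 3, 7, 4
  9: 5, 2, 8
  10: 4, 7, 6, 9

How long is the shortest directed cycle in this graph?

3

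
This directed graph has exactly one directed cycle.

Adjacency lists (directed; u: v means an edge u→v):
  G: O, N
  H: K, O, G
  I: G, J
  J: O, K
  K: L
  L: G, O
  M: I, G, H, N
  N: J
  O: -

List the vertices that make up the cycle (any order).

G, J, K, L, N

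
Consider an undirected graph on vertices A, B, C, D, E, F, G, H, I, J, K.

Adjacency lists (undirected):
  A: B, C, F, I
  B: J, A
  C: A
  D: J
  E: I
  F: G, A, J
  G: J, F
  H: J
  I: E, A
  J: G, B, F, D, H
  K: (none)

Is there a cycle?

DFS, tracking each vertex's parent; an edge to a visited non-parent vertex closes a cycle.
Start from B:
visit B (parent –)
  visit J (parent B)
    visit G (parent J)
      G–J: parent, skip
      visit F (parent G)
        F–G: parent, skip
        visit A (parent F)
          A–B: B visited and ≠ parent → cycle
Cycle: B – J – G – F – A – B.

Yes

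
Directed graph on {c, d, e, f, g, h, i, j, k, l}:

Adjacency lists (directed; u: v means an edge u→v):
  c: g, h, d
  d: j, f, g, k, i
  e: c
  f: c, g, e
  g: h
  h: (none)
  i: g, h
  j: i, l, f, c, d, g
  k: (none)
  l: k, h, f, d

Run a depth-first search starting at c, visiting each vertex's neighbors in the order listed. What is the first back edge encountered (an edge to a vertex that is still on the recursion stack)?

f->c

DFS from c (visiting each vertex's neighbors in the order listed); mark gray on enter, black on exit:
c gray
  g gray
    h gray
    h black
  g black
  c→h: h black — skip
  d gray
    j gray
      i gray
        i→g: g black — skip
        i→h: h black — skip
      i black
      l gray
        k gray
        k black
        l→h: h black — skip
        f gray
          f→c: c is gray → back edge
First back edge: f → c.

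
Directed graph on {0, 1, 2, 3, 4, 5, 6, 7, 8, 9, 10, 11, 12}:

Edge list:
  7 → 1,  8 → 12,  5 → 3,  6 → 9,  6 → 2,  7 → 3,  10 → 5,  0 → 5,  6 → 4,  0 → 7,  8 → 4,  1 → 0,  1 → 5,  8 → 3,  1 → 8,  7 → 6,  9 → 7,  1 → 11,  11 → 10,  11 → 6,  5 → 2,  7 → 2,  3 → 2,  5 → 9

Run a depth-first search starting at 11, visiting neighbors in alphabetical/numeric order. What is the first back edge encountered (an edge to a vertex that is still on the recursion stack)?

DFS from 11 (visiting neighbors in alphabetical/numeric order); mark gray on enter, black on exit:
11 gray
  6 gray
    2 gray
    2 black
    4 gray
    4 black
    9 gray
      7 gray
        1 gray
          0 gray
            5 gray
              5→2: 2 black — skip
              3 gray
                3→2: 2 black — skip
              3 black
              5→9: 9 is gray → back edge
First back edge: 5 → 9.

5->9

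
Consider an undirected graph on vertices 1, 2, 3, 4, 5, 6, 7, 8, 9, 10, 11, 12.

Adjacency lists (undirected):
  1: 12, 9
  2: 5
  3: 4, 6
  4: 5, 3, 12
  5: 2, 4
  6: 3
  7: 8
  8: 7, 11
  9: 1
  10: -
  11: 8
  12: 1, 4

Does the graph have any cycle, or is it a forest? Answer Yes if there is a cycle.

No

DFS, tracking each vertex's parent; an edge to a visited non-parent vertex closes a cycle.
Start from 5:
visit 5 (parent –)
  visit 2 (parent 5)
    2–5: parent, skip
  visit 4 (parent 5)
    4–5: parent, skip
    visit 3 (parent 4)
      3–4: parent, skip
      visit 6 (parent 3)
        6–3: parent, skip
    visit 12 (parent 4)
      visit 1 (parent 12)
        1–12: parent, skip
        visit 9 (parent 1)
          9–1: parent, skip
      12–4: parent, skip
visit 7 (parent –)
  visit 8 (parent 7)
    8–7: parent, skip
    visit 11 (parent 8)
      11–8: parent, skip
visit 10 (parent –)
No non-parent visited neighbor found — the graph is a forest.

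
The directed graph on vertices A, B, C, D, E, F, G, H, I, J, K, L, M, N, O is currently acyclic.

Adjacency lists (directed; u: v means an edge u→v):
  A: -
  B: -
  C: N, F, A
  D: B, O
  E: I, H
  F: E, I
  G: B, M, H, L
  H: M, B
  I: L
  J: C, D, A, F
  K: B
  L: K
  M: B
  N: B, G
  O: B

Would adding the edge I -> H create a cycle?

Adding I→H creates a cycle iff H can already reach I.
Explore from H: no path reaches I. The graph stays acyclic.

No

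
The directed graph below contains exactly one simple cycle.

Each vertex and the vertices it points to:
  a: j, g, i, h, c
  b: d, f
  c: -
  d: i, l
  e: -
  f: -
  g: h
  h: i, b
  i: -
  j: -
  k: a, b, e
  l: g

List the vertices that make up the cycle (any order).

b, d, g, h, l

DFS with gray/black marking from b:
b gray
  d gray
    i gray
    i black
    l gray
      g gray
        h gray
          h→i: i black — skip
          h→b: b is gray → back edge
Back edge closes the cycle b → d → l → g → h → b; its vertices are {b, d, g, h, l}.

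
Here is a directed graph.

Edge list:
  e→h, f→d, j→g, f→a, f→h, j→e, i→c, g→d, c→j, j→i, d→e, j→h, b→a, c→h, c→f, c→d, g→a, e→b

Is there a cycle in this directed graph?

Yes

DFS with white/gray/black marking, starting from f:
f gray
  d gray
    e gray
      h gray
      h black
      b gray
        a gray
        a black
      b black
    e black
  d black
  f→a: a black — skip
  f→h: h black — skip
f black
c gray
  c→d: d black — skip
  c→f: f black — skip
  j gray
    j→e: e black — skip
    i gray
      i→c: c is gray → back edge
Back edge found, so a cycle exists: c → j → i → c.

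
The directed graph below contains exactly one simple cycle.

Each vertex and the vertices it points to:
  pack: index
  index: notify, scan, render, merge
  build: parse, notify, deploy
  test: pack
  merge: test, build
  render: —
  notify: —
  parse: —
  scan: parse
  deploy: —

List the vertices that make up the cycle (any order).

DFS with gray/black marking from index:
index gray
  notify gray
  notify black
  scan gray
    parse gray
    parse black
  scan black
  render gray
  render black
  merge gray
    test gray
      pack gray
        pack→index: index is gray → back edge
Back edge closes the cycle index → merge → test → pack → index; its vertices are {pack, test, index, merge}.

pack, test, index, merge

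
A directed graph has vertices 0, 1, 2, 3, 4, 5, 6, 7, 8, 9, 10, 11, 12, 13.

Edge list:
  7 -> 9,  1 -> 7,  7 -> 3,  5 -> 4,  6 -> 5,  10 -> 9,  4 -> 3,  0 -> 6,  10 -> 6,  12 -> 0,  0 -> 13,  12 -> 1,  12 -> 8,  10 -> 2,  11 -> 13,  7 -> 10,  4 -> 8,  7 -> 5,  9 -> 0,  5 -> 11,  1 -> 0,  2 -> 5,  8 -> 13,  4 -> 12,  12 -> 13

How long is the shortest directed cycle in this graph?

5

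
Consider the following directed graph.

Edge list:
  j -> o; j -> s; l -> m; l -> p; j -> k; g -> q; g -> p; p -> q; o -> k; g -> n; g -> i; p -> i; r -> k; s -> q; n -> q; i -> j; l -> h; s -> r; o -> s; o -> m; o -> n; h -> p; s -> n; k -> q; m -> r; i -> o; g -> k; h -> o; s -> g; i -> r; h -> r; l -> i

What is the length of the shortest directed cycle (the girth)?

4

For each vertex v, BFS finds the shortest path from v back to v.
The shortest such closed walk is i → o → s → g → i, length 4.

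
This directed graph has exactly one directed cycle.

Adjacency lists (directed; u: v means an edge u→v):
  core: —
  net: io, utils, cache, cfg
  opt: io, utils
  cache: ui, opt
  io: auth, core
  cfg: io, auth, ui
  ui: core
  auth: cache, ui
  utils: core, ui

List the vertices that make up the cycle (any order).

DFS with gray/black marking from cache:
cache gray
  ui gray
    core gray
    core black
  ui black
  opt gray
    io gray
      auth gray
        auth→cache: cache is gray → back edge
Back edge closes the cycle cache → opt → io → auth → cache; its vertices are {io, opt, auth, cache}.

io, opt, auth, cache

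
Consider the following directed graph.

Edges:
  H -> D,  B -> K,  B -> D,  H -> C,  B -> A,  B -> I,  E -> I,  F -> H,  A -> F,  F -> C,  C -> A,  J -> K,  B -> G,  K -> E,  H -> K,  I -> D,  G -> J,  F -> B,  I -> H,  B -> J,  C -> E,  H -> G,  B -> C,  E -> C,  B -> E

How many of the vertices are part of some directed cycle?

10

A vertex is on a directed cycle iff it belongs to a strongly connected component of size ≥ 2 (or has a self-loop).
The vertices on cycles are {A, B, C, E, F, G, H, I, J, K} — 10 in total.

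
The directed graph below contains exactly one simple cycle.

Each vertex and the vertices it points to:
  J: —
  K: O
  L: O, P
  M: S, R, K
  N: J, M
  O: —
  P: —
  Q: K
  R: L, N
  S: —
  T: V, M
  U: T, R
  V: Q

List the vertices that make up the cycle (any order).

M, N, R

DFS with gray/black marking from R:
R gray
  L gray
    O gray
    O black
    P gray
    P black
  L black
  N gray
    J gray
    J black
    M gray
      S gray
      S black
      M→R: R is gray → back edge
Back edge closes the cycle R → N → M → R; its vertices are {M, N, R}.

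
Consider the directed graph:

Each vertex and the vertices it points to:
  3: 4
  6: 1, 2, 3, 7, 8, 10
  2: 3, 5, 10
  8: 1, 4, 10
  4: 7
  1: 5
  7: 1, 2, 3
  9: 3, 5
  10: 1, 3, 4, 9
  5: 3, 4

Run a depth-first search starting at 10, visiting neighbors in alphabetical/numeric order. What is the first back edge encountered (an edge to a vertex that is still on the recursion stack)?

DFS from 10 (visiting neighbors in alphabetical/numeric order); mark gray on enter, black on exit:
10 gray
  1 gray
    5 gray
      3 gray
        4 gray
          7 gray
            7→1: 1 is gray → back edge
First back edge: 7 → 1.

7->1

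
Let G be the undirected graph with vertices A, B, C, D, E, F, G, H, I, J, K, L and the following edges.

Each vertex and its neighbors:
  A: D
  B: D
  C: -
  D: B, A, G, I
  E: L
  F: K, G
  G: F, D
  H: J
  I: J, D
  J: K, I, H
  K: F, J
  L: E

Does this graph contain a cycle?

DFS, tracking each vertex's parent; an edge to a visited non-parent vertex closes a cycle.
Start from C:
visit C (parent –)
visit A (parent –)
  visit D (parent A)
    visit B (parent D)
      B–D: parent, skip
    D–A: parent, skip
    visit G (parent D)
      visit F (parent G)
        visit K (parent F)
          K–F: parent, skip
          visit J (parent K)
            J–K: parent, skip
            visit I (parent J)
              I–J: parent, skip
              I–D: D visited and ≠ parent → cycle
Cycle: D – G – F – K – J – I – D.

Yes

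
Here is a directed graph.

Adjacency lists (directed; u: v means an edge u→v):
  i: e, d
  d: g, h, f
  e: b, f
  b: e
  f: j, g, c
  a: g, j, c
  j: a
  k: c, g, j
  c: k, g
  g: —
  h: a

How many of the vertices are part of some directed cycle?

A vertex is on a directed cycle iff it belongs to a strongly connected component of size ≥ 2 (or has a self-loop).
The vertices on cycles are {a, b, c, e, j, k} — 6 in total.

6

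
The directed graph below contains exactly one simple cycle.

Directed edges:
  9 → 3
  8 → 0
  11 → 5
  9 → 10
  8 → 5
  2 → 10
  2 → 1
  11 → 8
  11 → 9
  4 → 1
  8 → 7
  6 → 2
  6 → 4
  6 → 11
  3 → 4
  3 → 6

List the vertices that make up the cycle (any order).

DFS with gray/black marking from 6:
6 gray
  4 gray
    1 gray
    1 black
  4 black
  2 gray
    10 gray
    10 black
    2→1: 1 black — skip
  2 black
  11 gray
    5 gray
    5 black
    9 gray
      3 gray
        3→6: 6 is gray → back edge
Back edge closes the cycle 6 → 11 → 9 → 3 → 6; its vertices are {3, 6, 9, 11}.

3, 6, 9, 11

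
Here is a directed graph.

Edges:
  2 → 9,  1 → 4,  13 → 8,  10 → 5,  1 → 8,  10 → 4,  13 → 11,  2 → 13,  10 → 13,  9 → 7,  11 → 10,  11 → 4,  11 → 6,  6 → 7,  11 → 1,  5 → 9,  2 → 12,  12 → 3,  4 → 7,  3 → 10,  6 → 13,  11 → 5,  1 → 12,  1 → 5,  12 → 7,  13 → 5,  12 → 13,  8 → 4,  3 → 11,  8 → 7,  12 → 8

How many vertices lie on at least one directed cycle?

7

A vertex is on a directed cycle iff it belongs to a strongly connected component of size ≥ 2 (or has a self-loop).
The vertices on cycles are {1, 3, 6, 10, 11, 12, 13} — 7 in total.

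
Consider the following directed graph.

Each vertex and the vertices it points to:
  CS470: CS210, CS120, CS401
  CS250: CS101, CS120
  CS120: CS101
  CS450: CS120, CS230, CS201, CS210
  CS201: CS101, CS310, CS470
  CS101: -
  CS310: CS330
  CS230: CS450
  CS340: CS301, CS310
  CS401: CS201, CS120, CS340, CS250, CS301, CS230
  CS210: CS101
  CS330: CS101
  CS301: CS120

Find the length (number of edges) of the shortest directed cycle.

2

For each vertex v, BFS finds the shortest path from v back to v.
The shortest such closed walk is CS230 → CS450 → CS230, length 2.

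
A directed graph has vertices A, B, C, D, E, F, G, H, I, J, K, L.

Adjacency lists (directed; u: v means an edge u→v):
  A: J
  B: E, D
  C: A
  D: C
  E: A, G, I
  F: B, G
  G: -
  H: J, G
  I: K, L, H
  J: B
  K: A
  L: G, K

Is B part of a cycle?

Yes

B is on a cycle iff B can reach itself via ≥1 edge.
B → E → A → J → B — yes.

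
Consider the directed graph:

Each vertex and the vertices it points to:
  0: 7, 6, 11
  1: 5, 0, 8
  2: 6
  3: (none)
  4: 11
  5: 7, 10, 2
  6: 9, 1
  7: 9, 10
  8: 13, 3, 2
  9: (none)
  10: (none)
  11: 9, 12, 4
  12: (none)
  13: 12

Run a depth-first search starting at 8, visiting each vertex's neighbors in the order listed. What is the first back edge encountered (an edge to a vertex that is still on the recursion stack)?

5->2

DFS from 8 (visiting each vertex's neighbors in the order listed); mark gray on enter, black on exit:
8 gray
  13 gray
    12 gray
    12 black
  13 black
  3 gray
  3 black
  2 gray
    6 gray
      9 gray
      9 black
      1 gray
        5 gray
          7 gray
            7→9: 9 black — skip
            10 gray
            10 black
          7 black
          5→10: 10 black — skip
          5→2: 2 is gray → back edge
First back edge: 5 → 2.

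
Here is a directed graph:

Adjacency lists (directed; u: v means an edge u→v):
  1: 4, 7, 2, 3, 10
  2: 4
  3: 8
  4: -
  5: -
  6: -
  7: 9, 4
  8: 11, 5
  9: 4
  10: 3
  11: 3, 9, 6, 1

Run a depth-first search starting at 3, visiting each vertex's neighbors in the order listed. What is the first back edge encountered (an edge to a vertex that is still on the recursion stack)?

11→3

DFS from 3 (visiting each vertex's neighbors in the order listed); mark gray on enter, black on exit:
3 gray
  8 gray
    11 gray
      11→3: 3 is gray → back edge
First back edge: 11 → 3.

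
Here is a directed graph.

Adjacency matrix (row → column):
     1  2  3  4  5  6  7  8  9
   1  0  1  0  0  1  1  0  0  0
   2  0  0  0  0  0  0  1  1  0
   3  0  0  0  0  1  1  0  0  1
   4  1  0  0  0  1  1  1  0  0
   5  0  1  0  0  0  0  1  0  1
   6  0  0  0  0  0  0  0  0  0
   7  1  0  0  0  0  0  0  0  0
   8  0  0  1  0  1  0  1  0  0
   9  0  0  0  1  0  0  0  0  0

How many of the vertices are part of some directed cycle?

8

A vertex is on a directed cycle iff it belongs to a strongly connected component of size ≥ 2 (or has a self-loop).
The vertices on cycles are {1, 2, 3, 4, 5, 7, 8, 9} — 8 in total.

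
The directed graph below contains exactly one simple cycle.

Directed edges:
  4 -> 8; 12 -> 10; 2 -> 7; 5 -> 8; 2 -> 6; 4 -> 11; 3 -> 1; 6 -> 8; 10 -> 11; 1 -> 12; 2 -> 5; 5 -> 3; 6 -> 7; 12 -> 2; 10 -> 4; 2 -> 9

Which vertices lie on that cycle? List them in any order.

1, 2, 3, 5, 12

DFS with gray/black marking from 12:
12 gray
  2 gray
    9 gray
    9 black
    7 gray
    7 black
    6 gray
      6→7: 7 black — skip
      8 gray
      8 black
    6 black
    5 gray
      3 gray
        1 gray
          1→12: 12 is gray → back edge
Back edge closes the cycle 12 → 2 → 5 → 3 → 1 → 12; its vertices are {1, 2, 3, 5, 12}.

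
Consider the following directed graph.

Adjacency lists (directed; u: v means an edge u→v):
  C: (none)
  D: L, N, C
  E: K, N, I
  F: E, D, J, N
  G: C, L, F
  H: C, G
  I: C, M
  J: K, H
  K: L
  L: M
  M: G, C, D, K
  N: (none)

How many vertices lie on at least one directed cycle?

A vertex is on a directed cycle iff it belongs to a strongly connected component of size ≥ 2 (or has a self-loop).
The vertices on cycles are {D, E, F, G, H, I, J, K, L, M} — 10 in total.

10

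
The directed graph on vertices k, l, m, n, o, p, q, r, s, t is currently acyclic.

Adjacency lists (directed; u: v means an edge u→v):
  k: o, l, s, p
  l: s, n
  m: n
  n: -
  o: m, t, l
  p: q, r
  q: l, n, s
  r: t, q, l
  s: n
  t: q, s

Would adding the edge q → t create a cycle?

Yes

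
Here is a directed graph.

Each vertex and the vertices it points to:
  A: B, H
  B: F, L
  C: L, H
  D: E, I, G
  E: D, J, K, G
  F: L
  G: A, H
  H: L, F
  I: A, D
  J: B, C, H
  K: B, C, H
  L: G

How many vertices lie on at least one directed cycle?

9

A vertex is on a directed cycle iff it belongs to a strongly connected component of size ≥ 2 (or has a self-loop).
The vertices on cycles are {A, B, D, E, F, G, H, I, L} — 9 in total.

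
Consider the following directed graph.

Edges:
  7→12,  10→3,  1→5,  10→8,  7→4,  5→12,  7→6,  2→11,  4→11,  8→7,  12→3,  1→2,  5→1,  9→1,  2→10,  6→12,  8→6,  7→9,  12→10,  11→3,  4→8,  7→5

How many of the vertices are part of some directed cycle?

A vertex is on a directed cycle iff it belongs to a strongly connected component of size ≥ 2 (or has a self-loop).
The vertices on cycles are {1, 2, 4, 5, 6, 7, 8, 9, 10, 12} — 10 in total.

10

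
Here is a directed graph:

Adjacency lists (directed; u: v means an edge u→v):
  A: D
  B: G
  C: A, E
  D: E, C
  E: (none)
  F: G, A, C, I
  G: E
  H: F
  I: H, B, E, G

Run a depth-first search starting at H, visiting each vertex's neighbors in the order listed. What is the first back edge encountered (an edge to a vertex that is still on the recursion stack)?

C→A

DFS from H (visiting each vertex's neighbors in the order listed); mark gray on enter, black on exit:
H gray
  F gray
    G gray
      E gray
      E black
    G black
    A gray
      D gray
        D→E: E black — skip
        C gray
          C→A: A is gray → back edge
First back edge: C → A.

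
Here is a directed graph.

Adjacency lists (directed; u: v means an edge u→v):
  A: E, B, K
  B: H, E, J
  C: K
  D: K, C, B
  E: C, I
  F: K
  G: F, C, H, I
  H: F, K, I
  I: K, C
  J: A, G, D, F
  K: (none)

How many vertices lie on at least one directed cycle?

4

A vertex is on a directed cycle iff it belongs to a strongly connected component of size ≥ 2 (or has a self-loop).
The vertices on cycles are {A, B, D, J} — 4 in total.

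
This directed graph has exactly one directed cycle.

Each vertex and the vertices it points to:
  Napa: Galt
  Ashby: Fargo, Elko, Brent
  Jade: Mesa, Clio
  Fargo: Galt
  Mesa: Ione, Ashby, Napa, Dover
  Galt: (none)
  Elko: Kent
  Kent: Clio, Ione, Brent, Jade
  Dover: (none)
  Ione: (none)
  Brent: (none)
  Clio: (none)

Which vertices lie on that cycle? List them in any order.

DFS with gray/black marking from Mesa:
Mesa gray
  Ione gray
  Ione black
  Ashby gray
    Fargo gray
      Galt gray
      Galt black
    Fargo black
    Elko gray
      Kent gray
        Clio gray
        Clio black
        Kent→Ione: Ione black — skip
        Brent gray
        Brent black
        Jade gray
          Jade→Mesa: Mesa is gray → back edge
Back edge closes the cycle Mesa → Ashby → Elko → Kent → Jade → Mesa; its vertices are {Elko, Jade, Kent, Mesa, Ashby}.

Elko, Jade, Kent, Mesa, Ashby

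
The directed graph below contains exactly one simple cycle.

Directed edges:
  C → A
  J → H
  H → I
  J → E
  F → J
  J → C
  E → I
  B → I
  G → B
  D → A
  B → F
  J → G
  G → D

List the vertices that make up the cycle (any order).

DFS with gray/black marking from F:
F gray
  J gray
    H gray
      I gray
      I black
    H black
    E gray
      E→I: I black — skip
    E black
    C gray
      A gray
      A black
    C black
    G gray
      B gray
        B→I: I black — skip
        B→F: F is gray → back edge
Back edge closes the cycle F → J → G → B → F; its vertices are {B, F, G, J}.

B, F, G, J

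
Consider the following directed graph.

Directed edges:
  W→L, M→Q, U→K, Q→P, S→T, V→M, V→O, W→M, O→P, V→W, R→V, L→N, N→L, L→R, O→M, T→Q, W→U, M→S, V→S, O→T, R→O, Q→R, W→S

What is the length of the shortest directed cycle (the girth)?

For each vertex v, BFS finds the shortest path from v back to v.
The shortest such closed walk is L → N → L, length 2.

2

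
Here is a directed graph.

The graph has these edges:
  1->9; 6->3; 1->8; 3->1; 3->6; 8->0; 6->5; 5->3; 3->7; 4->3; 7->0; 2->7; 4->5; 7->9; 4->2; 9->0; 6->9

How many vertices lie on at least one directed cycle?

A vertex is on a directed cycle iff it belongs to a strongly connected component of size ≥ 2 (or has a self-loop).
The vertices on cycles are {3, 5, 6} — 3 in total.

3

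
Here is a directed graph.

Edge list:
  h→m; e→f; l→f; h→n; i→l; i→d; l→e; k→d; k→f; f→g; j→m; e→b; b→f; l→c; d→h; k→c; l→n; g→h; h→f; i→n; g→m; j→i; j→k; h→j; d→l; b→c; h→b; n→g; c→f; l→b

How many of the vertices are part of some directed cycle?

A vertex is on a directed cycle iff it belongs to a strongly connected component of size ≥ 2 (or has a self-loop).
The vertices on cycles are {b, c, d, e, f, g, h, i, j, k, l, n} — 12 in total.

12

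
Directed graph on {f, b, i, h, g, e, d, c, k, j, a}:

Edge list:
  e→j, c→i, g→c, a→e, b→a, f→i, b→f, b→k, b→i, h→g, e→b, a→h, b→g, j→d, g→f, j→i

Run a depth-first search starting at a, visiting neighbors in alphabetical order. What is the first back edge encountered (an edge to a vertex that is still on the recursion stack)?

b→a

DFS from a (visiting neighbors in alphabetical order); mark gray on enter, black on exit:
a gray
  e gray
    b gray
      b→a: a is gray → back edge
First back edge: b → a.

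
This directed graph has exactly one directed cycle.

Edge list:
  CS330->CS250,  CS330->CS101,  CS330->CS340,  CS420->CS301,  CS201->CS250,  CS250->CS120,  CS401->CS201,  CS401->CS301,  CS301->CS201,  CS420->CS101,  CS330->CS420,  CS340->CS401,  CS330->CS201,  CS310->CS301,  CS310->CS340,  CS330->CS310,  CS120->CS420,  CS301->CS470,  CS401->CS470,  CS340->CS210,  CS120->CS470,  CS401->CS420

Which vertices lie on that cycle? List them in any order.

CS120, CS201, CS250, CS301, CS420

DFS with gray/black marking from CS250:
CS250 gray
  CS120 gray
    CS470 gray
    CS470 black
    CS420 gray
      CS301 gray
        CS301→CS470: CS470 black — skip
        CS201 gray
          CS201→CS250: CS250 is gray → back edge
Back edge closes the cycle CS250 → CS120 → CS420 → CS301 → CS201 → CS250; its vertices are {CS120, CS201, CS250, CS301, CS420}.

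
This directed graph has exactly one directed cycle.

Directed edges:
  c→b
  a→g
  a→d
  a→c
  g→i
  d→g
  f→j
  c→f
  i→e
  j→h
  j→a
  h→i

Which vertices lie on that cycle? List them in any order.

DFS with gray/black marking from a:
a gray
  g gray
    i gray
      e gray
      e black
    i black
  g black
  c gray
    f gray
      j gray
        h gray
          h→i: i black — skip
        h black
        j→a: a is gray → back edge
Back edge closes the cycle a → c → f → j → a; its vertices are {a, c, f, j}.

a, c, f, j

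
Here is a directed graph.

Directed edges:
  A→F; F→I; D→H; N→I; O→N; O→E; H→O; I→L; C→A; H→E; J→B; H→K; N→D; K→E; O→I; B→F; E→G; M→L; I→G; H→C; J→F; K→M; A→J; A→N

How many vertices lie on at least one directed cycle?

6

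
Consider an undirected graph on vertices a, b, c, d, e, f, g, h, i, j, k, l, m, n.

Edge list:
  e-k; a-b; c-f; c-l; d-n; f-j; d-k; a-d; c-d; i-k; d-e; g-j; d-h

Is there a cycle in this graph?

DFS, tracking each vertex's parent; an edge to a visited non-parent vertex closes a cycle.
Start from d:
visit d (parent –)
  visit e (parent d)
    e–d: parent, skip
    visit k (parent e)
      visit i (parent k)
        i–k: parent, skip
      k–d: d visited and ≠ parent → cycle
Cycle: d – e – k – d.

Yes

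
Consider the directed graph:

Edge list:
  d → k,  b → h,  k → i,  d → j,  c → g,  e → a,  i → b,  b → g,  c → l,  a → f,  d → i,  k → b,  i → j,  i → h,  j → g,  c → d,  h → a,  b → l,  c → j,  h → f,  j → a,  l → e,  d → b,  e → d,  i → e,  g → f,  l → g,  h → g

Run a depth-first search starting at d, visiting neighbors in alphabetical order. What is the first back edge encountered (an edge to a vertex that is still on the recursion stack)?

e->d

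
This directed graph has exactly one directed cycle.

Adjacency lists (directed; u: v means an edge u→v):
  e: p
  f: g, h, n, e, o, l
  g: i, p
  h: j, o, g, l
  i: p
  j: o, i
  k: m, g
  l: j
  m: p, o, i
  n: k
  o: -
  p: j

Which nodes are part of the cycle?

i, j, p

DFS with gray/black marking from j:
j gray
  o gray
  o black
  i gray
    p gray
      p→j: j is gray → back edge
Back edge closes the cycle j → i → p → j; its vertices are {i, j, p}.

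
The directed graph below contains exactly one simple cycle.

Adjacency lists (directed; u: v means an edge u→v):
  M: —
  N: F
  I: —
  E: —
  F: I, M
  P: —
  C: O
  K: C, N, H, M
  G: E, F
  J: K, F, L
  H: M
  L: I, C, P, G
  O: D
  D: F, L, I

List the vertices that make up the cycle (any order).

C, D, L, O

DFS with gray/black marking from L:
L gray
  I gray
  I black
  C gray
    O gray
      D gray
        F gray
          F→I: I black — skip
          M gray
          M black
        F black
        D→L: L is gray → back edge
Back edge closes the cycle L → C → O → D → L; its vertices are {C, D, L, O}.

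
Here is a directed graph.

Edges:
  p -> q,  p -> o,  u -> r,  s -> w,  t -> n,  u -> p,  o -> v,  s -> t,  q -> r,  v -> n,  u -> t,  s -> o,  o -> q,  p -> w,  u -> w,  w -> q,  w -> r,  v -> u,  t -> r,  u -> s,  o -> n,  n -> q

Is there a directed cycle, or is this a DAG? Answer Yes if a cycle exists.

Yes

DFS with white/gray/black marking, starting from o:
o gray
  q gray
    r gray
    r black
  q black
  n gray
    n→q: q black — skip
  n black
  v gray
    u gray
      s gray
        t gray
          t→r: r black — skip
          t→n: n black — skip
        t black
        s→o: o is gray → back edge
Back edge found, so a cycle exists: o → v → u → s → o.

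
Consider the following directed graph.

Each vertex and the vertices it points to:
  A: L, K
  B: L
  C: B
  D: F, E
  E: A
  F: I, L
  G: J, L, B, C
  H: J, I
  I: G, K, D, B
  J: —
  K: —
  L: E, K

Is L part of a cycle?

Yes

L is on a cycle iff L can reach itself via ≥1 edge.
L → E → A → L — yes.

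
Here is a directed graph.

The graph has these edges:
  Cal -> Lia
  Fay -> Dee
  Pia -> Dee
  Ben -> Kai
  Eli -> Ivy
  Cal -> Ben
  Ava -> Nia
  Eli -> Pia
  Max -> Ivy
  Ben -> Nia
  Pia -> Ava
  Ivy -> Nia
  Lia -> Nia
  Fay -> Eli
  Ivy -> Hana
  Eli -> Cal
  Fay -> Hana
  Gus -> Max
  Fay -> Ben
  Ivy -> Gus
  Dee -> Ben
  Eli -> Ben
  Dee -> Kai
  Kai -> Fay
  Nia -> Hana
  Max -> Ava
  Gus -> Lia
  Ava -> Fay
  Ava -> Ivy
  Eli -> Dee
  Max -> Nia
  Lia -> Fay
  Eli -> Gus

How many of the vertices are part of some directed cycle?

A vertex is on a directed cycle iff it belongs to a strongly connected component of size ≥ 2 (or has a self-loop).
The vertices on cycles are {Ava, Ben, Cal, Dee, Eli, Fay, Gus, Ivy, Kai, Lia, Max, Pia} — 12 in total.

12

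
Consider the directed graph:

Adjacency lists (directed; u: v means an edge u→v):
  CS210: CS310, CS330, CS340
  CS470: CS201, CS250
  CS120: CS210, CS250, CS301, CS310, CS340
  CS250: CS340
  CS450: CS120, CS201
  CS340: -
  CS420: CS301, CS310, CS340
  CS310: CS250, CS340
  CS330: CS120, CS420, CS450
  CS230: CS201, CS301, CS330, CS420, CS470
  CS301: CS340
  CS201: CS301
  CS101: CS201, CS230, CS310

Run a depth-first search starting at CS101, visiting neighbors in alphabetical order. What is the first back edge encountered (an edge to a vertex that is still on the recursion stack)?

DFS from CS101 (visiting neighbors in alphabetical order); mark gray on enter, black on exit:
CS101 gray
  CS201 gray
    CS301 gray
      CS340 gray
      CS340 black
    CS301 black
  CS201 black
  CS230 gray
    CS230→CS201: CS201 black — skip
    CS230→CS301: CS301 black — skip
    CS330 gray
      CS120 gray
        CS210 gray
          CS310 gray
            CS250 gray
              CS250→CS340: CS340 black — skip
            CS250 black
            CS310→CS340: CS340 black — skip
          CS310 black
          CS210→CS330: CS330 is gray → back edge
First back edge: CS210 → CS330.

CS210→CS330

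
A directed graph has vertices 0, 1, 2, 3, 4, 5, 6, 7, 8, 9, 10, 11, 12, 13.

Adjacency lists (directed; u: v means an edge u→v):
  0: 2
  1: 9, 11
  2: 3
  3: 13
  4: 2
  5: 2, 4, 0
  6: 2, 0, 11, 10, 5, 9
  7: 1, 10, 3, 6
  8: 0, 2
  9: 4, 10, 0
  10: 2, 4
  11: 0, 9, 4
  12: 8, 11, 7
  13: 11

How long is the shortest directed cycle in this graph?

For each vertex v, BFS finds the shortest path from v back to v.
The shortest such closed walk is 3 → 13 → 11 → 4 → 2 → 3, length 5.

5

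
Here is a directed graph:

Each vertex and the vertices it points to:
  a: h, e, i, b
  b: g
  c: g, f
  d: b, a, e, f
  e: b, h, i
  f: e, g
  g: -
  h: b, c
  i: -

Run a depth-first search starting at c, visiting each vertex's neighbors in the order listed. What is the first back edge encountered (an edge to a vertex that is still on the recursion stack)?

h->c

DFS from c (visiting each vertex's neighbors in the order listed); mark gray on enter, black on exit:
c gray
  g gray
  g black
  f gray
    e gray
      b gray
        b→g: g black — skip
      b black
      h gray
        h→b: b black — skip
        h→c: c is gray → back edge
First back edge: h → c.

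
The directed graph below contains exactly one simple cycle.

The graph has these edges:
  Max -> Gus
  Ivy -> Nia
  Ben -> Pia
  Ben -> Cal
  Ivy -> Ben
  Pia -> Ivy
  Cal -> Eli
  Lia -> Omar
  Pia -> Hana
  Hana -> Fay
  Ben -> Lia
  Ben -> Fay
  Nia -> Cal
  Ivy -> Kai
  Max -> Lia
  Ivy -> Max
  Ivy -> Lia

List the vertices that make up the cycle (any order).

Ben, Ivy, Pia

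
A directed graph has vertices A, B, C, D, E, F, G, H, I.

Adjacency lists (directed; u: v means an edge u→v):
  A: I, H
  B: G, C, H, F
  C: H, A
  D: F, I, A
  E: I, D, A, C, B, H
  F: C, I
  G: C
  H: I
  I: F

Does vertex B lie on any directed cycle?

No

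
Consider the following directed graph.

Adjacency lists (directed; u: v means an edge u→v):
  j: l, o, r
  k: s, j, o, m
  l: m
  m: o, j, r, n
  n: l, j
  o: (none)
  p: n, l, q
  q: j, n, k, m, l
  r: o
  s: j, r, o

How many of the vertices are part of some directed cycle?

4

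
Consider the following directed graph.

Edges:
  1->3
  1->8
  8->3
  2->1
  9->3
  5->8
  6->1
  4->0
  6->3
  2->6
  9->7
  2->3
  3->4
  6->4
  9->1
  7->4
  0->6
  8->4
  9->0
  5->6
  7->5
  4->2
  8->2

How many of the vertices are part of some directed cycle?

A vertex is on a directed cycle iff it belongs to a strongly connected component of size ≥ 2 (or has a self-loop).
The vertices on cycles are {0, 1, 2, 3, 4, 6, 8} — 7 in total.

7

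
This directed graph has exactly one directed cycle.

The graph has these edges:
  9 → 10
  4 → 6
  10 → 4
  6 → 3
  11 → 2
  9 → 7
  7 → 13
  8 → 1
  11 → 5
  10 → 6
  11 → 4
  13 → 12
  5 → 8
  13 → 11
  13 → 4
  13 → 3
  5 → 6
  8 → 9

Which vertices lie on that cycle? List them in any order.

5, 7, 8, 9, 11, 13

DFS with gray/black marking from 7:
7 gray
  13 gray
    3 gray
    3 black
    12 gray
    12 black
    11 gray
      2 gray
      2 black
      5 gray
        6 gray
          6→3: 3 black — skip
        6 black
        8 gray
          1 gray
          1 black
          9 gray
            10 gray
              4 gray
                4→6: 6 black — skip
              4 black
              10→6: 6 black — skip
            10 black
            9→7: 7 is gray → back edge
Back edge closes the cycle 7 → 13 → 11 → 5 → 8 → 9 → 7; its vertices are {5, 7, 8, 9, 11, 13}.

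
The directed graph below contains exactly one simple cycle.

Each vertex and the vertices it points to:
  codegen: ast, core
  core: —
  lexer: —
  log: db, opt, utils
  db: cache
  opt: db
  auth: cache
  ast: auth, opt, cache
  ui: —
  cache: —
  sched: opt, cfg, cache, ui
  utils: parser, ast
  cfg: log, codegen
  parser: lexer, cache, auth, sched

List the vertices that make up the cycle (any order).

cfg, log, sched, utils, parser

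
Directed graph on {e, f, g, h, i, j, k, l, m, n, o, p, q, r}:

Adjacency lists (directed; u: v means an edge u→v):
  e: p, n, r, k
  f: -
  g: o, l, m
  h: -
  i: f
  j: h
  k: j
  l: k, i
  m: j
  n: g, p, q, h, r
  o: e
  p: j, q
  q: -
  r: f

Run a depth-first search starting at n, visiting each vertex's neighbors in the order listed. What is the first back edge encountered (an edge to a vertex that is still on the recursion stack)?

e→n

DFS from n (visiting each vertex's neighbors in the order listed); mark gray on enter, black on exit:
n gray
  g gray
    o gray
      e gray
        p gray
          j gray
            h gray
            h black
          j black
          q gray
          q black
        p black
        e→n: n is gray → back edge
First back edge: e → n.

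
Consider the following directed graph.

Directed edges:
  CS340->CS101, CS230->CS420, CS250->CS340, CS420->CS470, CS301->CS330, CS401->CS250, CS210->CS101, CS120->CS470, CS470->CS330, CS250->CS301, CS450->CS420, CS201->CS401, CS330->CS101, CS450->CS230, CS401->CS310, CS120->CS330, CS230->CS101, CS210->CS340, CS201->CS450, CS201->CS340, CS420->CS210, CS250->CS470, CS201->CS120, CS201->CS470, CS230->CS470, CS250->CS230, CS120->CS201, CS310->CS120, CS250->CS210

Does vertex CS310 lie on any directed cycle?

CS310 is on a cycle iff CS310 can reach itself via ≥1 edge.
CS310 → CS120 → CS201 → CS401 → CS310 — yes.

Yes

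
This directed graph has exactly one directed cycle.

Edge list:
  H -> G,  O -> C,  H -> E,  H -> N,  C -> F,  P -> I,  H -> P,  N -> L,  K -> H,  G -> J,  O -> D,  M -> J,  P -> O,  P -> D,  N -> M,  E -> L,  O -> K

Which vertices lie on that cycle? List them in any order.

DFS with gray/black marking from H:
H gray
  E gray
    L gray
    L black
  E black
  N gray
    M gray
      J gray
      J black
    M black
    N→L: L black — skip
  N black
  P gray
    D gray
    D black
    I gray
    I black
    O gray
      O→D: D black — skip
      C gray
        F gray
        F black
      C black
      K gray
        K→H: H is gray → back edge
Back edge closes the cycle H → P → O → K → H; its vertices are {H, K, O, P}.

H, K, O, P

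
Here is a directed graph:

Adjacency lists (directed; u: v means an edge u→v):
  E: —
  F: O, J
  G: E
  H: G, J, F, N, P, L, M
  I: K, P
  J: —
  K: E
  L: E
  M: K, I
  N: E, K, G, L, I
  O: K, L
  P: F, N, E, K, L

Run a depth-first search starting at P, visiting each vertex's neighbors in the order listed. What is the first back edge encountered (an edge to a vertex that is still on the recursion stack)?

I->P

DFS from P (visiting each vertex's neighbors in the order listed); mark gray on enter, black on exit:
P gray
  F gray
    O gray
      K gray
        E gray
        E black
      K black
      L gray
        L→E: E black — skip
      L black
    O black
    J gray
    J black
  F black
  N gray
    N→E: E black — skip
    N→K: K black — skip
    G gray
      G→E: E black — skip
    G black
    N→L: L black — skip
    I gray
      I→K: K black — skip
      I→P: P is gray → back edge
First back edge: I → P.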